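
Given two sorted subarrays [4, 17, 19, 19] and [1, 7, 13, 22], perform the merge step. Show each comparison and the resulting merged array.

Merging process:

Compare 4 vs 1: take 1 from right. Merged: [1]
Compare 4 vs 7: take 4 from left. Merged: [1, 4]
Compare 17 vs 7: take 7 from right. Merged: [1, 4, 7]
Compare 17 vs 13: take 13 from right. Merged: [1, 4, 7, 13]
Compare 17 vs 22: take 17 from left. Merged: [1, 4, 7, 13, 17]
Compare 19 vs 22: take 19 from left. Merged: [1, 4, 7, 13, 17, 19]
Compare 19 vs 22: take 19 from left. Merged: [1, 4, 7, 13, 17, 19, 19]
Append remaining from right: [22]. Merged: [1, 4, 7, 13, 17, 19, 19, 22]

Final merged array: [1, 4, 7, 13, 17, 19, 19, 22]
Total comparisons: 7

The merged array is [1, 4, 7, 13, 17, 19, 19, 22], requiring 7 comparisons. The merge step runs in O(n) time where n is the total number of elements.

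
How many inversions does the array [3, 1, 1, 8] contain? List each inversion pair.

Finding inversions in [3, 1, 1, 8]:

(0, 1): arr[0]=3 > arr[1]=1
(0, 2): arr[0]=3 > arr[2]=1

Total inversions: 2

The array has 2 inversion(s): (0,1), (0,2). Each pair (i,j) satisfies i < j and arr[i] > arr[j].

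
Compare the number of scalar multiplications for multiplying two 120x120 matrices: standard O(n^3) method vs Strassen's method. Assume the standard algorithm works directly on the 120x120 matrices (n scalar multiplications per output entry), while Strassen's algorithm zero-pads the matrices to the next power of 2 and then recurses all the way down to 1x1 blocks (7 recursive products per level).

Matrix multiplication for 120x120 matrices:

Strassen's algorithm requires power-of-2 dimensions. Pad 120x120 to 128x128 (next power of 2).

Standard algorithm: 120^3 = 1728000 multiplications
Strassen's algorithm: 7^(log2(128)) = 7^7 = 823543 multiplications
Savings: 1728000 - 823543 = 904457 multiplications

Standard: 1728000 multiplications (120^3). Strassen: 823543 multiplications (7^7, after padding to 128x128). Strassen reduces 8 recursive multiplications to 7 at each level.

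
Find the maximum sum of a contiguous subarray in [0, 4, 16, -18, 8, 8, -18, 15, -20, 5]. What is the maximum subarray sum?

Using Kadane's algorithm on [0, 4, 16, -18, 8, 8, -18, 15, -20, 5]:

Scanning through the array:
Position 1 (value 4): max_ending_here = 4, max_so_far = 4
Position 2 (value 16): max_ending_here = 20, max_so_far = 20
Position 3 (value -18): max_ending_here = 2, max_so_far = 20
Position 4 (value 8): max_ending_here = 10, max_so_far = 20
Position 5 (value 8): max_ending_here = 18, max_so_far = 20
Position 6 (value -18): max_ending_here = 0, max_so_far = 20
Position 7 (value 15): max_ending_here = 15, max_so_far = 20
Position 8 (value -20): max_ending_here = -5, max_so_far = 20
Position 9 (value 5): max_ending_here = 5, max_so_far = 20

Maximum subarray: [0, 4, 16]
Maximum sum: 20

The maximum subarray is [0, 4, 16] with sum 20. This subarray runs from index 0 to index 2.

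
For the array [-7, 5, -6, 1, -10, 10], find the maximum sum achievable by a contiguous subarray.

Using Kadane's algorithm on [-7, 5, -6, 1, -10, 10]:

Scanning through the array:
Position 1 (value 5): max_ending_here = 5, max_so_far = 5
Position 2 (value -6): max_ending_here = -1, max_so_far = 5
Position 3 (value 1): max_ending_here = 1, max_so_far = 5
Position 4 (value -10): max_ending_here = -9, max_so_far = 5
Position 5 (value 10): max_ending_here = 10, max_so_far = 10

Maximum subarray: [10]
Maximum sum: 10

The maximum subarray is [10] with sum 10. This subarray runs from index 5 to index 5.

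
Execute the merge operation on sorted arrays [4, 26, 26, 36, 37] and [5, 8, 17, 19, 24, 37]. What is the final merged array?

Merging process:

Compare 4 vs 5: take 4 from left. Merged: [4]
Compare 26 vs 5: take 5 from right. Merged: [4, 5]
Compare 26 vs 8: take 8 from right. Merged: [4, 5, 8]
Compare 26 vs 17: take 17 from right. Merged: [4, 5, 8, 17]
Compare 26 vs 19: take 19 from right. Merged: [4, 5, 8, 17, 19]
Compare 26 vs 24: take 24 from right. Merged: [4, 5, 8, 17, 19, 24]
Compare 26 vs 37: take 26 from left. Merged: [4, 5, 8, 17, 19, 24, 26]
Compare 26 vs 37: take 26 from left. Merged: [4, 5, 8, 17, 19, 24, 26, 26]
Compare 36 vs 37: take 36 from left. Merged: [4, 5, 8, 17, 19, 24, 26, 26, 36]
Compare 37 vs 37: take 37 from left. Merged: [4, 5, 8, 17, 19, 24, 26, 26, 36, 37]
Append remaining from right: [37]. Merged: [4, 5, 8, 17, 19, 24, 26, 26, 36, 37, 37]

Final merged array: [4, 5, 8, 17, 19, 24, 26, 26, 36, 37, 37]
Total comparisons: 10

The merged array is [4, 5, 8, 17, 19, 24, 26, 26, 36, 37, 37], requiring 10 comparisons. The merge step runs in O(n) time where n is the total number of elements.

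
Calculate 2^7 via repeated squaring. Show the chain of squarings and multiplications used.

Computing 2^7 by squaring (build up from 2^1; each line after the first costs one multiplication):

2^1 = 2
2^2 = (2^1)^2 = 2^2 = 4
2^3 = 2 * 2^2 = 2 * 4 = 8
2^6 = (2^3)^2 = 8^2 = 64
2^7 = 2 * 2^6 = 2 * 64 = 128

Result: 128
Multiplications needed: 4 (4 lines after 2^1)

2^7 = 128. Using exponentiation by squaring, this requires 4 multiplications. The key idea: if the exponent is even, square the half-power; if odd, multiply by the base once.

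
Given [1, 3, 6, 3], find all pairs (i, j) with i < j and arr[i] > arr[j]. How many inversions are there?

Finding inversions in [1, 3, 6, 3]:

(2, 3): arr[2]=6 > arr[3]=3

Total inversions: 1

The array has 1 inversion(s): (2,3). Each pair (i,j) satisfies i < j and arr[i] > arr[j].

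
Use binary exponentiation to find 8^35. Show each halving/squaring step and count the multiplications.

Computing 8^35 by squaring (build up from 8^1; each line after the first costs one multiplication):

8^1 = 8
8^2 = (8^1)^2 = 8^2 = 64
8^4 = (8^2)^2 = 64^2 = 4096
8^8 = (8^4)^2 = 4096^2 = 16777216
8^16 = (8^8)^2 = 16777216^2 = 281474976710656
8^17 = 8 * 8^16 = 8 * 281474976710656 = 2251799813685248
8^34 = (8^17)^2 = 2251799813685248^2 = 5070602400912917605986812821504
8^35 = 8 * 8^34 = 8 * 5070602400912917605986812821504 = 40564819207303340847894502572032

Result: 40564819207303340847894502572032
Multiplications needed: 7 (7 lines after 8^1)

8^35 = 40564819207303340847894502572032. Using exponentiation by squaring, this requires 7 multiplications. The key idea: if the exponent is even, square the half-power; if odd, multiply by the base once.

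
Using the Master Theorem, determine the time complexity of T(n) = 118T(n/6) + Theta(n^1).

Master Theorem for T(n) = 118T(n/6) + O(n^1):

a = 118, b = 6, c = 1
log_b(a) = log_6(118) = 2.6626

Case 1: c = 1 < log_6(118) = 2.6626
T(n) = O(n^(log_6 118))

For T(n) = 118T(n/6) + O(n^1): log_6(118) = 2.6626. This is Case 1 of the Master Theorem (c < log_b(a), work dominated by leaves), giving O(n^(log_6 118)).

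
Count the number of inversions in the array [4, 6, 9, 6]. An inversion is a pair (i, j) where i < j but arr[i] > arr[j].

Finding inversions in [4, 6, 9, 6]:

(2, 3): arr[2]=9 > arr[3]=6

Total inversions: 1

The array has 1 inversion(s): (2,3). Each pair (i,j) satisfies i < j and arr[i] > arr[j].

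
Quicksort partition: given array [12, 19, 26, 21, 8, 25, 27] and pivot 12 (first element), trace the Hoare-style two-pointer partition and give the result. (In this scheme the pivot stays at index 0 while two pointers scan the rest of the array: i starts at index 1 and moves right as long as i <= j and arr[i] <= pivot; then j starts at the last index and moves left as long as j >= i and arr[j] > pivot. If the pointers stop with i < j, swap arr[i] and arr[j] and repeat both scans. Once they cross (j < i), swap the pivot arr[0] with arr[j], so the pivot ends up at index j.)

Hoare-style two-pointer partition with pivot = 12:

Initial array: [12, 19, 26, 21, 8, 25, 27]

Pointers start at i = 1, j = 6.
i stops at index 1 (arr[1]=19 > 12), j stops at index 4 (arr[4]=8 <= 12): swap arr[1] and arr[4], array becomes [12, 8, 26, 21, 19, 25, 27]
i ends at 2, j ends at 1: the pointers have crossed (j < i), so scanning stops.

Swap pivot arr[0] with arr[1] to place pivot at position 1: [8, 12, 26, 21, 19, 25, 27]
Pivot position: 1

After partitioning with pivot 12, the array becomes [8, 12, 26, 21, 19, 25, 27]. The pivot is placed at index 1. All elements to the left of the pivot are <= 12, and all elements to the right are > 12.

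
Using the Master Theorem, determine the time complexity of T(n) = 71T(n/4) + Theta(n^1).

Master Theorem for T(n) = 71T(n/4) + O(n^1):

a = 71, b = 4, c = 1
log_b(a) = log_4(71) = 3.0749

Case 1: c = 1 < log_4(71) = 3.0749
T(n) = O(n^(log_4 71))

For T(n) = 71T(n/4) + O(n^1): log_4(71) = 3.0749. This is Case 1 of the Master Theorem (c < log_b(a), work dominated by leaves), giving O(n^(log_4 71)).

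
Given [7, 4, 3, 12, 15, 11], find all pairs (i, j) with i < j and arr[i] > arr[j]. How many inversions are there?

Finding inversions in [7, 4, 3, 12, 15, 11]:

(0, 1): arr[0]=7 > arr[1]=4
(0, 2): arr[0]=7 > arr[2]=3
(1, 2): arr[1]=4 > arr[2]=3
(3, 5): arr[3]=12 > arr[5]=11
(4, 5): arr[4]=15 > arr[5]=11

Total inversions: 5

The array has 5 inversion(s): (0,1), (0,2), (1,2), (3,5), (4,5). Each pair (i,j) satisfies i < j and arr[i] > arr[j].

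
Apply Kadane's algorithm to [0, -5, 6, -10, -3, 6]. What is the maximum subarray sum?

Using Kadane's algorithm on [0, -5, 6, -10, -3, 6]:

Scanning through the array:
Position 1 (value -5): max_ending_here = -5, max_so_far = 0
Position 2 (value 6): max_ending_here = 6, max_so_far = 6
Position 3 (value -10): max_ending_here = -4, max_so_far = 6
Position 4 (value -3): max_ending_here = -3, max_so_far = 6
Position 5 (value 6): max_ending_here = 6, max_so_far = 6

Maximum subarray: [6]
Maximum sum: 6

The maximum subarray is [6] with sum 6. This subarray runs from index 2 to index 2.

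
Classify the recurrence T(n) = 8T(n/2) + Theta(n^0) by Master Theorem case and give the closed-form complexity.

Master Theorem for T(n) = 8T(n/2) + O(n^0):

a = 8, b = 2, c = 0
log_b(a) = log_2(8) = 3.0000

Case 1: c = 0 < log_2(8) = 3.0000
T(n) = O(n^(log_2 8)) = O(n^3)

For T(n) = 8T(n/2) + O(n^0): log_2(8) = 3.0000. This is Case 1 of the Master Theorem (c < log_b(a), work dominated by leaves), giving O(n^3).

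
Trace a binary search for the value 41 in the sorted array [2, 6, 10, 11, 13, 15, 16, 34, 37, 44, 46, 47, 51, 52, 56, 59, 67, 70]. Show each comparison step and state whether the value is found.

Binary search for 41 in [2, 6, 10, 11, 13, 15, 16, 34, 37, 44, 46, 47, 51, 52, 56, 59, 67, 70]:

lo=0, hi=17, mid=8, arr[mid]=37 -> 37 < 41, search right half
lo=9, hi=17, mid=13, arr[mid]=52 -> 52 > 41, search left half
lo=9, hi=12, mid=10, arr[mid]=46 -> 46 > 41, search left half
lo=9, hi=9, mid=9, arr[mid]=44 -> 44 > 41, search left half
lo=9 > hi=8, target 41 not found

Binary search determines that 41 is not in the array after 4 comparisons. The search space was exhausted without finding the target.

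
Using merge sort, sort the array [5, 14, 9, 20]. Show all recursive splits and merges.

Merge sort trace:

Split: [5, 14, 9, 20] -> [5, 14] and [9, 20]
  Split: [5, 14] -> [5] and [14]
  Merge: [5] + [14] -> [5, 14]
  Split: [9, 20] -> [9] and [20]
  Merge: [9] + [20] -> [9, 20]
Merge: [5, 14] + [9, 20] -> [5, 9, 14, 20]

Final sorted array: [5, 9, 14, 20]

The merge sort proceeds by recursively splitting the array and merging sorted halves.
After all merges, the sorted array is [5, 9, 14, 20].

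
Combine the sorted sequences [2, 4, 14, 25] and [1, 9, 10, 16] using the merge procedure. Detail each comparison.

Merging process:

Compare 2 vs 1: take 1 from right. Merged: [1]
Compare 2 vs 9: take 2 from left. Merged: [1, 2]
Compare 4 vs 9: take 4 from left. Merged: [1, 2, 4]
Compare 14 vs 9: take 9 from right. Merged: [1, 2, 4, 9]
Compare 14 vs 10: take 10 from right. Merged: [1, 2, 4, 9, 10]
Compare 14 vs 16: take 14 from left. Merged: [1, 2, 4, 9, 10, 14]
Compare 25 vs 16: take 16 from right. Merged: [1, 2, 4, 9, 10, 14, 16]
Append remaining from left: [25]. Merged: [1, 2, 4, 9, 10, 14, 16, 25]

Final merged array: [1, 2, 4, 9, 10, 14, 16, 25]
Total comparisons: 7

The merged array is [1, 2, 4, 9, 10, 14, 16, 25], requiring 7 comparisons. The merge step runs in O(n) time where n is the total number of elements.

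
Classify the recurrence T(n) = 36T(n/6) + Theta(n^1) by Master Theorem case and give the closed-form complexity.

Master Theorem for T(n) = 36T(n/6) + O(n^1):

a = 36, b = 6, c = 1
log_b(a) = log_6(36) = 2.0000

Case 1: c = 1 < log_6(36) = 2.0000
T(n) = O(n^(log_6 36)) = O(n^2)

For T(n) = 36T(n/6) + O(n^1): log_6(36) = 2.0000. This is Case 1 of the Master Theorem (c < log_b(a), work dominated by leaves), giving O(n^2).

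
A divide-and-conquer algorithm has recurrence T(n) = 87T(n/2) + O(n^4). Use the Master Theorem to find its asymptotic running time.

Master Theorem for T(n) = 87T(n/2) + O(n^4):

a = 87, b = 2, c = 4
log_b(a) = log_2(87) = 6.4429

Case 1: c = 4 < log_2(87) = 6.4429
T(n) = O(n^(log_2 87))

For T(n) = 87T(n/2) + O(n^4): log_2(87) = 6.4429. This is Case 1 of the Master Theorem (c < log_b(a), work dominated by leaves), giving O(n^(log_2 87)).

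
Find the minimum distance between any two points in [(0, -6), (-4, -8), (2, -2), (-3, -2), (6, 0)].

Computing all pairwise distances among 5 points:

d((0, -6), (-4, -8)) = 4.4721 <-- minimum
d((0, -6), (2, -2)) = 4.4721 <-- minimum
d((0, -6), (-3, -2)) = 5.0
d((0, -6), (6, 0)) = 8.4853
d((-4, -8), (2, -2)) = 8.4853
d((-4, -8), (-3, -2)) = 6.0828
d((-4, -8), (6, 0)) = 12.8062
d((2, -2), (-3, -2)) = 5.0
d((2, -2), (6, 0)) = 4.4721 <-- minimum
d((-3, -2), (6, 0)) = 9.2195

Minimum distance: 4.4721 (tie among 3 pairs: (0, -6) and (-4, -8); (0, -6) and (2, -2); (2, -2) and (6, 0))

The minimum Euclidean distance is 4.4721. There is a tie: 3 pairs achieve this minimum — (0, -6) and (-4, -8); (0, -6) and (2, -2); (2, -2) and (6, 0). Any of these is a valid closest pair. For 5 points, brute-force pairwise comparison is shown above. For large n, the divide-and-conquer algorithm (sort by x, recurse on halves, check the dividing strip) achieves O(n log n).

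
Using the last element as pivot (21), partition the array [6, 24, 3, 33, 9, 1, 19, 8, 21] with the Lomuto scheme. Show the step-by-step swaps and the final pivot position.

Lomuto partition with pivot = 21:

Initial array: [6, 24, 3, 33, 9, 1, 19, 8, 21]

arr[0]=6 <= 21: swap with position 0, array becomes [6, 24, 3, 33, 9, 1, 19, 8, 21]
arr[1]=24 > 21: no swap
arr[2]=3 <= 21: swap with position 1, array becomes [6, 3, 24, 33, 9, 1, 19, 8, 21]
arr[3]=33 > 21: no swap
arr[4]=9 <= 21: swap with position 2, array becomes [6, 3, 9, 33, 24, 1, 19, 8, 21]
arr[5]=1 <= 21: swap with position 3, array becomes [6, 3, 9, 1, 24, 33, 19, 8, 21]
arr[6]=19 <= 21: swap with position 4, array becomes [6, 3, 9, 1, 19, 33, 24, 8, 21]
arr[7]=8 <= 21: swap with position 5, array becomes [6, 3, 9, 1, 19, 8, 24, 33, 21]

Place pivot at position 6: [6, 3, 9, 1, 19, 8, 21, 33, 24]
Pivot position: 6

After partitioning with pivot 21, the array becomes [6, 3, 9, 1, 19, 8, 21, 33, 24]. The pivot is placed at index 6. All elements to the left of the pivot are <= 21, and all elements to the right are > 21.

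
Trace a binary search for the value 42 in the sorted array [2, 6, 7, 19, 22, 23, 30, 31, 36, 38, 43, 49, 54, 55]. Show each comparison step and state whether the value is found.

Binary search for 42 in [2, 6, 7, 19, 22, 23, 30, 31, 36, 38, 43, 49, 54, 55]:

lo=0, hi=13, mid=6, arr[mid]=30 -> 30 < 42, search right half
lo=7, hi=13, mid=10, arr[mid]=43 -> 43 > 42, search left half
lo=7, hi=9, mid=8, arr[mid]=36 -> 36 < 42, search right half
lo=9, hi=9, mid=9, arr[mid]=38 -> 38 < 42, search right half
lo=10 > hi=9, target 42 not found

Binary search determines that 42 is not in the array after 4 comparisons. The search space was exhausted without finding the target.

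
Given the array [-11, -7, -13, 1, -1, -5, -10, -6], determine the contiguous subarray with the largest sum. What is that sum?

Using Kadane's algorithm on [-11, -7, -13, 1, -1, -5, -10, -6]:

Scanning through the array:
Position 1 (value -7): max_ending_here = -7, max_so_far = -7
Position 2 (value -13): max_ending_here = -13, max_so_far = -7
Position 3 (value 1): max_ending_here = 1, max_so_far = 1
Position 4 (value -1): max_ending_here = 0, max_so_far = 1
Position 5 (value -5): max_ending_here = -5, max_so_far = 1
Position 6 (value -10): max_ending_here = -10, max_so_far = 1
Position 7 (value -6): max_ending_here = -6, max_so_far = 1

Maximum subarray: [1]
Maximum sum: 1

The maximum subarray is [1] with sum 1. This subarray runs from index 3 to index 3.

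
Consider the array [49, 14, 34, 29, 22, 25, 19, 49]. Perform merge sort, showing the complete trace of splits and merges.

Merge sort trace:

Split: [49, 14, 34, 29, 22, 25, 19, 49] -> [49, 14, 34, 29] and [22, 25, 19, 49]
  Split: [49, 14, 34, 29] -> [49, 14] and [34, 29]
    Split: [49, 14] -> [49] and [14]
    Merge: [49] + [14] -> [14, 49]
    Split: [34, 29] -> [34] and [29]
    Merge: [34] + [29] -> [29, 34]
  Merge: [14, 49] + [29, 34] -> [14, 29, 34, 49]
  Split: [22, 25, 19, 49] -> [22, 25] and [19, 49]
    Split: [22, 25] -> [22] and [25]
    Merge: [22] + [25] -> [22, 25]
    Split: [19, 49] -> [19] and [49]
    Merge: [19] + [49] -> [19, 49]
  Merge: [22, 25] + [19, 49] -> [19, 22, 25, 49]
Merge: [14, 29, 34, 49] + [19, 22, 25, 49] -> [14, 19, 22, 25, 29, 34, 49, 49]

Final sorted array: [14, 19, 22, 25, 29, 34, 49, 49]

The merge sort proceeds by recursively splitting the array and merging sorted halves.
After all merges, the sorted array is [14, 19, 22, 25, 29, 34, 49, 49].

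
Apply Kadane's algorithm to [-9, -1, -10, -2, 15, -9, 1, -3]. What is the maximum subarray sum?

Using Kadane's algorithm on [-9, -1, -10, -2, 15, -9, 1, -3]:

Scanning through the array:
Position 1 (value -1): max_ending_here = -1, max_so_far = -1
Position 2 (value -10): max_ending_here = -10, max_so_far = -1
Position 3 (value -2): max_ending_here = -2, max_so_far = -1
Position 4 (value 15): max_ending_here = 15, max_so_far = 15
Position 5 (value -9): max_ending_here = 6, max_so_far = 15
Position 6 (value 1): max_ending_here = 7, max_so_far = 15
Position 7 (value -3): max_ending_here = 4, max_so_far = 15

Maximum subarray: [15]
Maximum sum: 15

The maximum subarray is [15] with sum 15. This subarray runs from index 4 to index 4.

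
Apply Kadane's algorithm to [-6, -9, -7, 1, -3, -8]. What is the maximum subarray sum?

Using Kadane's algorithm on [-6, -9, -7, 1, -3, -8]:

Scanning through the array:
Position 1 (value -9): max_ending_here = -9, max_so_far = -6
Position 2 (value -7): max_ending_here = -7, max_so_far = -6
Position 3 (value 1): max_ending_here = 1, max_so_far = 1
Position 4 (value -3): max_ending_here = -2, max_so_far = 1
Position 5 (value -8): max_ending_here = -8, max_so_far = 1

Maximum subarray: [1]
Maximum sum: 1

The maximum subarray is [1] with sum 1. This subarray runs from index 3 to index 3.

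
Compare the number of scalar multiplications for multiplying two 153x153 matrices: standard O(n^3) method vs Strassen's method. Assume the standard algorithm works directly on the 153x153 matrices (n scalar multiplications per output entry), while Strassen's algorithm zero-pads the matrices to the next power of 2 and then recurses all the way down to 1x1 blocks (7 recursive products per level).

Matrix multiplication for 153x153 matrices:

Strassen's algorithm requires power-of-2 dimensions. Pad 153x153 to 256x256 (next power of 2).

Standard algorithm: 153^3 = 3581577 multiplications
Strassen's algorithm: 7^(log2(256)) = 7^8 = 5764801 multiplications
Difference: 3581577 - 5764801 = -2183224 (Strassen uses MORE here due to padding overhead — for small or just-over-power-of-2 n, padding can outweigh the per-level savings)

Standard: 3581577 multiplications (153^3). Strassen: 5764801 multiplications (7^8, after padding to 256x256). Strassen reduces 8 recursive multiplications to 7 at each level.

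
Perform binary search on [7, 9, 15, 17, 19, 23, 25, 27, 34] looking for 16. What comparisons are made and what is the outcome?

Binary search for 16 in [7, 9, 15, 17, 19, 23, 25, 27, 34]:

lo=0, hi=8, mid=4, arr[mid]=19 -> 19 > 16, search left half
lo=0, hi=3, mid=1, arr[mid]=9 -> 9 < 16, search right half
lo=2, hi=3, mid=2, arr[mid]=15 -> 15 < 16, search right half
lo=3, hi=3, mid=3, arr[mid]=17 -> 17 > 16, search left half
lo=3 > hi=2, target 16 not found

Binary search determines that 16 is not in the array after 4 comparisons. The search space was exhausted without finding the target.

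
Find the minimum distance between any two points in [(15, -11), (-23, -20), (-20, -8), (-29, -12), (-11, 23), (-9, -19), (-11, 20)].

Computing all pairwise distances among 7 points:

d((15, -11), (-23, -20)) = 39.0512
d((15, -11), (-20, -8)) = 35.1283
d((15, -11), (-29, -12)) = 44.0114
d((15, -11), (-11, 23)) = 42.8019
d((15, -11), (-9, -19)) = 25.2982
d((15, -11), (-11, 20)) = 40.4599
d((-23, -20), (-20, -8)) = 12.3693
d((-23, -20), (-29, -12)) = 10.0
d((-23, -20), (-11, 23)) = 44.643
d((-23, -20), (-9, -19)) = 14.0357
d((-23, -20), (-11, 20)) = 41.7612
d((-20, -8), (-29, -12)) = 9.8489
d((-20, -8), (-11, 23)) = 32.28
d((-20, -8), (-9, -19)) = 15.5563
d((-20, -8), (-11, 20)) = 29.4109
d((-29, -12), (-11, 23)) = 39.3573
d((-29, -12), (-9, -19)) = 21.1896
d((-29, -12), (-11, 20)) = 36.7151
d((-11, 23), (-9, -19)) = 42.0476
d((-11, 23), (-11, 20)) = 3.0 <-- minimum
d((-9, -19), (-11, 20)) = 39.0512

Closest pair: (-11, 23) and (-11, 20) with distance 3.0

The closest pair is (-11, 23) and (-11, 20) with Euclidean distance 3.0. For 7 points, brute-force pairwise comparison is shown above. For large n, the divide-and-conquer algorithm (sort by x, recurse on halves, check the dividing strip) achieves O(n log n).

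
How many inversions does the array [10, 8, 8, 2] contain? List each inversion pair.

Finding inversions in [10, 8, 8, 2]:

(0, 1): arr[0]=10 > arr[1]=8
(0, 2): arr[0]=10 > arr[2]=8
(0, 3): arr[0]=10 > arr[3]=2
(1, 3): arr[1]=8 > arr[3]=2
(2, 3): arr[2]=8 > arr[3]=2

Total inversions: 5

The array has 5 inversion(s): (0,1), (0,2), (0,3), (1,3), (2,3). Each pair (i,j) satisfies i < j and arr[i] > arr[j].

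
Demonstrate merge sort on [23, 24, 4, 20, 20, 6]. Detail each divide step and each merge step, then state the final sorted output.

Merge sort trace:

Split: [23, 24, 4, 20, 20, 6] -> [23, 24, 4] and [20, 20, 6]
  Split: [23, 24, 4] -> [23] and [24, 4]
    Split: [24, 4] -> [24] and [4]
    Merge: [24] + [4] -> [4, 24]
  Merge: [23] + [4, 24] -> [4, 23, 24]
  Split: [20, 20, 6] -> [20] and [20, 6]
    Split: [20, 6] -> [20] and [6]
    Merge: [20] + [6] -> [6, 20]
  Merge: [20] + [6, 20] -> [6, 20, 20]
Merge: [4, 23, 24] + [6, 20, 20] -> [4, 6, 20, 20, 23, 24]

Final sorted array: [4, 6, 20, 20, 23, 24]

The merge sort proceeds by recursively splitting the array and merging sorted halves.
After all merges, the sorted array is [4, 6, 20, 20, 23, 24].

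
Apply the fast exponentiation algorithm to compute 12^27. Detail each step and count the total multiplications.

Computing 12^27 by squaring (build up from 12^1; each line after the first costs one multiplication):

12^1 = 12
12^2 = (12^1)^2 = 12^2 = 144
12^3 = 12 * 12^2 = 12 * 144 = 1728
12^6 = (12^3)^2 = 1728^2 = 2985984
12^12 = (12^6)^2 = 2985984^2 = 8916100448256
12^13 = 12 * 12^12 = 12 * 8916100448256 = 106993205379072
12^26 = (12^13)^2 = 106993205379072^2 = 11447545997288281555215581184
12^27 = 12 * 12^26 = 12 * 11447545997288281555215581184 = 137370551967459378662586974208

Result: 137370551967459378662586974208
Multiplications needed: 7 (7 lines after 12^1)

12^27 = 137370551967459378662586974208. Using exponentiation by squaring, this requires 7 multiplications. The key idea: if the exponent is even, square the half-power; if odd, multiply by the base once.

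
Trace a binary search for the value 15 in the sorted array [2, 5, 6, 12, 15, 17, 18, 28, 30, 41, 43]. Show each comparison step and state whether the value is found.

Binary search for 15 in [2, 5, 6, 12, 15, 17, 18, 28, 30, 41, 43]:

lo=0, hi=10, mid=5, arr[mid]=17 -> 17 > 15, search left half
lo=0, hi=4, mid=2, arr[mid]=6 -> 6 < 15, search right half
lo=3, hi=4, mid=3, arr[mid]=12 -> 12 < 15, search right half
lo=4, hi=4, mid=4, arr[mid]=15 -> Found target at index 4!

Binary search finds 15 at index 4 after 4 comparisons. The search repeatedly halves the search space by comparing with the middle element.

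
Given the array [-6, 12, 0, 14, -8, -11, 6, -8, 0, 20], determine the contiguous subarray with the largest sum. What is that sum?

Using Kadane's algorithm on [-6, 12, 0, 14, -8, -11, 6, -8, 0, 20]:

Scanning through the array:
Position 1 (value 12): max_ending_here = 12, max_so_far = 12
Position 2 (value 0): max_ending_here = 12, max_so_far = 12
Position 3 (value 14): max_ending_here = 26, max_so_far = 26
Position 4 (value -8): max_ending_here = 18, max_so_far = 26
Position 5 (value -11): max_ending_here = 7, max_so_far = 26
Position 6 (value 6): max_ending_here = 13, max_so_far = 26
Position 7 (value -8): max_ending_here = 5, max_so_far = 26
Position 8 (value 0): max_ending_here = 5, max_so_far = 26
Position 9 (value 20): max_ending_here = 25, max_so_far = 26

Maximum subarray: [12, 0, 14]
Maximum sum: 26

The maximum subarray is [12, 0, 14] with sum 26. This subarray runs from index 1 to index 3.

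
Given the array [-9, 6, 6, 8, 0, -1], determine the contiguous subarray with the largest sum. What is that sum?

Using Kadane's algorithm on [-9, 6, 6, 8, 0, -1]:

Scanning through the array:
Position 1 (value 6): max_ending_here = 6, max_so_far = 6
Position 2 (value 6): max_ending_here = 12, max_so_far = 12
Position 3 (value 8): max_ending_here = 20, max_so_far = 20
Position 4 (value 0): max_ending_here = 20, max_so_far = 20
Position 5 (value -1): max_ending_here = 19, max_so_far = 20

Maximum subarray: [6, 6, 8]
Maximum sum: 20

The maximum subarray is [6, 6, 8] with sum 20. This subarray runs from index 1 to index 3.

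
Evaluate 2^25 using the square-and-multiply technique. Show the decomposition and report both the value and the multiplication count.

Computing 2^25 by squaring (build up from 2^1; each line after the first costs one multiplication):

2^1 = 2
2^2 = (2^1)^2 = 2^2 = 4
2^3 = 2 * 2^2 = 2 * 4 = 8
2^6 = (2^3)^2 = 8^2 = 64
2^12 = (2^6)^2 = 64^2 = 4096
2^24 = (2^12)^2 = 4096^2 = 16777216
2^25 = 2 * 2^24 = 2 * 16777216 = 33554432

Result: 33554432
Multiplications needed: 6 (6 lines after 2^1)

2^25 = 33554432. Using exponentiation by squaring, this requires 6 multiplications. The key idea: if the exponent is even, square the half-power; if odd, multiply by the base once.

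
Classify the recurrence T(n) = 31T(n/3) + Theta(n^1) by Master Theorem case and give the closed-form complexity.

Master Theorem for T(n) = 31T(n/3) + O(n^1):

a = 31, b = 3, c = 1
log_b(a) = log_3(31) = 3.1257

Case 1: c = 1 < log_3(31) = 3.1257
T(n) = O(n^(log_3 31))

For T(n) = 31T(n/3) + O(n^1): log_3(31) = 3.1257. This is Case 1 of the Master Theorem (c < log_b(a), work dominated by leaves), giving O(n^(log_3 31)).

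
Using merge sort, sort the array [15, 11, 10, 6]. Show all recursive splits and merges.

Merge sort trace:

Split: [15, 11, 10, 6] -> [15, 11] and [10, 6]
  Split: [15, 11] -> [15] and [11]
  Merge: [15] + [11] -> [11, 15]
  Split: [10, 6] -> [10] and [6]
  Merge: [10] + [6] -> [6, 10]
Merge: [11, 15] + [6, 10] -> [6, 10, 11, 15]

Final sorted array: [6, 10, 11, 15]

The merge sort proceeds by recursively splitting the array and merging sorted halves.
After all merges, the sorted array is [6, 10, 11, 15].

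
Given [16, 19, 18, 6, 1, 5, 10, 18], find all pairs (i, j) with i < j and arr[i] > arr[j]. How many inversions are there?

Finding inversions in [16, 19, 18, 6, 1, 5, 10, 18]:

(0, 3): arr[0]=16 > arr[3]=6
(0, 4): arr[0]=16 > arr[4]=1
(0, 5): arr[0]=16 > arr[5]=5
(0, 6): arr[0]=16 > arr[6]=10
(1, 2): arr[1]=19 > arr[2]=18
(1, 3): arr[1]=19 > arr[3]=6
(1, 4): arr[1]=19 > arr[4]=1
(1, 5): arr[1]=19 > arr[5]=5
(1, 6): arr[1]=19 > arr[6]=10
(1, 7): arr[1]=19 > arr[7]=18
(2, 3): arr[2]=18 > arr[3]=6
(2, 4): arr[2]=18 > arr[4]=1
(2, 5): arr[2]=18 > arr[5]=5
(2, 6): arr[2]=18 > arr[6]=10
(3, 4): arr[3]=6 > arr[4]=1
(3, 5): arr[3]=6 > arr[5]=5

Total inversions: 16

The array has 16 inversion(s): (0,3), (0,4), (0,5), (0,6), (1,2), (1,3), (1,4), (1,5), (1,6), (1,7), (2,3), (2,4), (2,5), (2,6), (3,4), (3,5). Each pair (i,j) satisfies i < j and arr[i] > arr[j].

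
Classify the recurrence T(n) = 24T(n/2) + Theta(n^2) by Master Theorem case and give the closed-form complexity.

Master Theorem for T(n) = 24T(n/2) + O(n^2):

a = 24, b = 2, c = 2
log_b(a) = log_2(24) = 4.5850

Case 1: c = 2 < log_2(24) = 4.5850
T(n) = O(n^(log_2 24))

For T(n) = 24T(n/2) + O(n^2): log_2(24) = 4.5850. This is Case 1 of the Master Theorem (c < log_b(a), work dominated by leaves), giving O(n^(log_2 24)).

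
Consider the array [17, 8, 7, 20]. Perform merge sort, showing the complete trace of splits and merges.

Merge sort trace:

Split: [17, 8, 7, 20] -> [17, 8] and [7, 20]
  Split: [17, 8] -> [17] and [8]
  Merge: [17] + [8] -> [8, 17]
  Split: [7, 20] -> [7] and [20]
  Merge: [7] + [20] -> [7, 20]
Merge: [8, 17] + [7, 20] -> [7, 8, 17, 20]

Final sorted array: [7, 8, 17, 20]

The merge sort proceeds by recursively splitting the array and merging sorted halves.
After all merges, the sorted array is [7, 8, 17, 20].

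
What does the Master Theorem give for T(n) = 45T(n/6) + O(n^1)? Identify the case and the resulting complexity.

Master Theorem for T(n) = 45T(n/6) + O(n^1):

a = 45, b = 6, c = 1
log_b(a) = log_6(45) = 2.1245

Case 1: c = 1 < log_6(45) = 2.1245
T(n) = O(n^(log_6 45))

For T(n) = 45T(n/6) + O(n^1): log_6(45) = 2.1245. This is Case 1 of the Master Theorem (c < log_b(a), work dominated by leaves), giving O(n^(log_6 45)).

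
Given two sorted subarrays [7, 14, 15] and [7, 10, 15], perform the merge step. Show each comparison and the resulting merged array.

Merging process:

Compare 7 vs 7: take 7 from left. Merged: [7]
Compare 14 vs 7: take 7 from right. Merged: [7, 7]
Compare 14 vs 10: take 10 from right. Merged: [7, 7, 10]
Compare 14 vs 15: take 14 from left. Merged: [7, 7, 10, 14]
Compare 15 vs 15: take 15 from left. Merged: [7, 7, 10, 14, 15]
Append remaining from right: [15]. Merged: [7, 7, 10, 14, 15, 15]

Final merged array: [7, 7, 10, 14, 15, 15]
Total comparisons: 5

The merged array is [7, 7, 10, 14, 15, 15], requiring 5 comparisons. The merge step runs in O(n) time where n is the total number of elements.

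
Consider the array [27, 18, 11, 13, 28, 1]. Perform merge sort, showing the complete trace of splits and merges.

Merge sort trace:

Split: [27, 18, 11, 13, 28, 1] -> [27, 18, 11] and [13, 28, 1]
  Split: [27, 18, 11] -> [27] and [18, 11]
    Split: [18, 11] -> [18] and [11]
    Merge: [18] + [11] -> [11, 18]
  Merge: [27] + [11, 18] -> [11, 18, 27]
  Split: [13, 28, 1] -> [13] and [28, 1]
    Split: [28, 1] -> [28] and [1]
    Merge: [28] + [1] -> [1, 28]
  Merge: [13] + [1, 28] -> [1, 13, 28]
Merge: [11, 18, 27] + [1, 13, 28] -> [1, 11, 13, 18, 27, 28]

Final sorted array: [1, 11, 13, 18, 27, 28]

The merge sort proceeds by recursively splitting the array and merging sorted halves.
After all merges, the sorted array is [1, 11, 13, 18, 27, 28].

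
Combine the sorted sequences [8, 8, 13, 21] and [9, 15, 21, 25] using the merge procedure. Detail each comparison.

Merging process:

Compare 8 vs 9: take 8 from left. Merged: [8]
Compare 8 vs 9: take 8 from left. Merged: [8, 8]
Compare 13 vs 9: take 9 from right. Merged: [8, 8, 9]
Compare 13 vs 15: take 13 from left. Merged: [8, 8, 9, 13]
Compare 21 vs 15: take 15 from right. Merged: [8, 8, 9, 13, 15]
Compare 21 vs 21: take 21 from left. Merged: [8, 8, 9, 13, 15, 21]
Append remaining from right: [21, 25]. Merged: [8, 8, 9, 13, 15, 21, 21, 25]

Final merged array: [8, 8, 9, 13, 15, 21, 21, 25]
Total comparisons: 6

The merged array is [8, 8, 9, 13, 15, 21, 21, 25], requiring 6 comparisons. The merge step runs in O(n) time where n is the total number of elements.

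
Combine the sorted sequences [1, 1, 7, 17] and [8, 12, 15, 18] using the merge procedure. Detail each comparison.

Merging process:

Compare 1 vs 8: take 1 from left. Merged: [1]
Compare 1 vs 8: take 1 from left. Merged: [1, 1]
Compare 7 vs 8: take 7 from left. Merged: [1, 1, 7]
Compare 17 vs 8: take 8 from right. Merged: [1, 1, 7, 8]
Compare 17 vs 12: take 12 from right. Merged: [1, 1, 7, 8, 12]
Compare 17 vs 15: take 15 from right. Merged: [1, 1, 7, 8, 12, 15]
Compare 17 vs 18: take 17 from left. Merged: [1, 1, 7, 8, 12, 15, 17]
Append remaining from right: [18]. Merged: [1, 1, 7, 8, 12, 15, 17, 18]

Final merged array: [1, 1, 7, 8, 12, 15, 17, 18]
Total comparisons: 7

The merged array is [1, 1, 7, 8, 12, 15, 17, 18], requiring 7 comparisons. The merge step runs in O(n) time where n is the total number of elements.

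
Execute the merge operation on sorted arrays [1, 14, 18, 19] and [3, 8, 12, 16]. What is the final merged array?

Merging process:

Compare 1 vs 3: take 1 from left. Merged: [1]
Compare 14 vs 3: take 3 from right. Merged: [1, 3]
Compare 14 vs 8: take 8 from right. Merged: [1, 3, 8]
Compare 14 vs 12: take 12 from right. Merged: [1, 3, 8, 12]
Compare 14 vs 16: take 14 from left. Merged: [1, 3, 8, 12, 14]
Compare 18 vs 16: take 16 from right. Merged: [1, 3, 8, 12, 14, 16]
Append remaining from left: [18, 19]. Merged: [1, 3, 8, 12, 14, 16, 18, 19]

Final merged array: [1, 3, 8, 12, 14, 16, 18, 19]
Total comparisons: 6

The merged array is [1, 3, 8, 12, 14, 16, 18, 19], requiring 6 comparisons. The merge step runs in O(n) time where n is the total number of elements.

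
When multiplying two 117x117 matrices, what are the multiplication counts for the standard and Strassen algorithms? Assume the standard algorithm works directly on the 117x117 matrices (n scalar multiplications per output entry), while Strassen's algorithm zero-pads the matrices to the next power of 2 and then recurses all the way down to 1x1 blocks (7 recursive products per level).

Matrix multiplication for 117x117 matrices:

Strassen's algorithm requires power-of-2 dimensions. Pad 117x117 to 128x128 (next power of 2).

Standard algorithm: 117^3 = 1601613 multiplications
Strassen's algorithm: 7^(log2(128)) = 7^7 = 823543 multiplications
Savings: 1601613 - 823543 = 778070 multiplications

Standard: 1601613 multiplications (117^3). Strassen: 823543 multiplications (7^7, after padding to 128x128). Strassen reduces 8 recursive multiplications to 7 at each level.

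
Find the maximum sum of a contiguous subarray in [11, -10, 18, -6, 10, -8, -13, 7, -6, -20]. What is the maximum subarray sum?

Using Kadane's algorithm on [11, -10, 18, -6, 10, -8, -13, 7, -6, -20]:

Scanning through the array:
Position 1 (value -10): max_ending_here = 1, max_so_far = 11
Position 2 (value 18): max_ending_here = 19, max_so_far = 19
Position 3 (value -6): max_ending_here = 13, max_so_far = 19
Position 4 (value 10): max_ending_here = 23, max_so_far = 23
Position 5 (value -8): max_ending_here = 15, max_so_far = 23
Position 6 (value -13): max_ending_here = 2, max_so_far = 23
Position 7 (value 7): max_ending_here = 9, max_so_far = 23
Position 8 (value -6): max_ending_here = 3, max_so_far = 23
Position 9 (value -20): max_ending_here = -17, max_so_far = 23

Maximum subarray: [11, -10, 18, -6, 10]
Maximum sum: 23

The maximum subarray is [11, -10, 18, -6, 10] with sum 23. This subarray runs from index 0 to index 4.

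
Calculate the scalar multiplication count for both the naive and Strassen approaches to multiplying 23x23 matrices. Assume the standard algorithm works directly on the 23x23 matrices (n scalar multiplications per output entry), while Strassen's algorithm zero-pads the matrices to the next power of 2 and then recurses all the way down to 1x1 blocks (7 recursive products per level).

Matrix multiplication for 23x23 matrices:

Strassen's algorithm requires power-of-2 dimensions. Pad 23x23 to 32x32 (next power of 2).

Standard algorithm: 23^3 = 12167 multiplications
Strassen's algorithm: 7^(log2(32)) = 7^5 = 16807 multiplications
Difference: 12167 - 16807 = -4640 (Strassen uses MORE here due to padding overhead — for small or just-over-power-of-2 n, padding can outweigh the per-level savings)

Standard: 12167 multiplications (23^3). Strassen: 16807 multiplications (7^5, after padding to 32x32). Strassen reduces 8 recursive multiplications to 7 at each level.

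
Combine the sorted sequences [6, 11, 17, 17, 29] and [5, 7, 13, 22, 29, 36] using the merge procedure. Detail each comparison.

Merging process:

Compare 6 vs 5: take 5 from right. Merged: [5]
Compare 6 vs 7: take 6 from left. Merged: [5, 6]
Compare 11 vs 7: take 7 from right. Merged: [5, 6, 7]
Compare 11 vs 13: take 11 from left. Merged: [5, 6, 7, 11]
Compare 17 vs 13: take 13 from right. Merged: [5, 6, 7, 11, 13]
Compare 17 vs 22: take 17 from left. Merged: [5, 6, 7, 11, 13, 17]
Compare 17 vs 22: take 17 from left. Merged: [5, 6, 7, 11, 13, 17, 17]
Compare 29 vs 22: take 22 from right. Merged: [5, 6, 7, 11, 13, 17, 17, 22]
Compare 29 vs 29: take 29 from left. Merged: [5, 6, 7, 11, 13, 17, 17, 22, 29]
Append remaining from right: [29, 36]. Merged: [5, 6, 7, 11, 13, 17, 17, 22, 29, 29, 36]

Final merged array: [5, 6, 7, 11, 13, 17, 17, 22, 29, 29, 36]
Total comparisons: 9

The merged array is [5, 6, 7, 11, 13, 17, 17, 22, 29, 29, 36], requiring 9 comparisons. The merge step runs in O(n) time where n is the total number of elements.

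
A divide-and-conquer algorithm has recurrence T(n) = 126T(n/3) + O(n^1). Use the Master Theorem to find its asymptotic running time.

Master Theorem for T(n) = 126T(n/3) + O(n^1):

a = 126, b = 3, c = 1
log_b(a) = log_3(126) = 4.4022

Case 1: c = 1 < log_3(126) = 4.4022
T(n) = O(n^(log_3 126))

For T(n) = 126T(n/3) + O(n^1): log_3(126) = 4.4022. This is Case 1 of the Master Theorem (c < log_b(a), work dominated by leaves), giving O(n^(log_3 126)).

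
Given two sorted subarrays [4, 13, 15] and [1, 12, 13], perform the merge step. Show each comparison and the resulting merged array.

Merging process:

Compare 4 vs 1: take 1 from right. Merged: [1]
Compare 4 vs 12: take 4 from left. Merged: [1, 4]
Compare 13 vs 12: take 12 from right. Merged: [1, 4, 12]
Compare 13 vs 13: take 13 from left. Merged: [1, 4, 12, 13]
Compare 15 vs 13: take 13 from right. Merged: [1, 4, 12, 13, 13]
Append remaining from left: [15]. Merged: [1, 4, 12, 13, 13, 15]

Final merged array: [1, 4, 12, 13, 13, 15]
Total comparisons: 5

The merged array is [1, 4, 12, 13, 13, 15], requiring 5 comparisons. The merge step runs in O(n) time where n is the total number of elements.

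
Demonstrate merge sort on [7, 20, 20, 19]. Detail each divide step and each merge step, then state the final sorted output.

Merge sort trace:

Split: [7, 20, 20, 19] -> [7, 20] and [20, 19]
  Split: [7, 20] -> [7] and [20]
  Merge: [7] + [20] -> [7, 20]
  Split: [20, 19] -> [20] and [19]
  Merge: [20] + [19] -> [19, 20]
Merge: [7, 20] + [19, 20] -> [7, 19, 20, 20]

Final sorted array: [7, 19, 20, 20]

The merge sort proceeds by recursively splitting the array and merging sorted halves.
After all merges, the sorted array is [7, 19, 20, 20].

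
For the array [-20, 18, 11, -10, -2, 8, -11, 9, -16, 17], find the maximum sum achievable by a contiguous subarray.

Using Kadane's algorithm on [-20, 18, 11, -10, -2, 8, -11, 9, -16, 17]:

Scanning through the array:
Position 1 (value 18): max_ending_here = 18, max_so_far = 18
Position 2 (value 11): max_ending_here = 29, max_so_far = 29
Position 3 (value -10): max_ending_here = 19, max_so_far = 29
Position 4 (value -2): max_ending_here = 17, max_so_far = 29
Position 5 (value 8): max_ending_here = 25, max_so_far = 29
Position 6 (value -11): max_ending_here = 14, max_so_far = 29
Position 7 (value 9): max_ending_here = 23, max_so_far = 29
Position 8 (value -16): max_ending_here = 7, max_so_far = 29
Position 9 (value 17): max_ending_here = 24, max_so_far = 29

Maximum subarray: [18, 11]
Maximum sum: 29

The maximum subarray is [18, 11] with sum 29. This subarray runs from index 1 to index 2.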